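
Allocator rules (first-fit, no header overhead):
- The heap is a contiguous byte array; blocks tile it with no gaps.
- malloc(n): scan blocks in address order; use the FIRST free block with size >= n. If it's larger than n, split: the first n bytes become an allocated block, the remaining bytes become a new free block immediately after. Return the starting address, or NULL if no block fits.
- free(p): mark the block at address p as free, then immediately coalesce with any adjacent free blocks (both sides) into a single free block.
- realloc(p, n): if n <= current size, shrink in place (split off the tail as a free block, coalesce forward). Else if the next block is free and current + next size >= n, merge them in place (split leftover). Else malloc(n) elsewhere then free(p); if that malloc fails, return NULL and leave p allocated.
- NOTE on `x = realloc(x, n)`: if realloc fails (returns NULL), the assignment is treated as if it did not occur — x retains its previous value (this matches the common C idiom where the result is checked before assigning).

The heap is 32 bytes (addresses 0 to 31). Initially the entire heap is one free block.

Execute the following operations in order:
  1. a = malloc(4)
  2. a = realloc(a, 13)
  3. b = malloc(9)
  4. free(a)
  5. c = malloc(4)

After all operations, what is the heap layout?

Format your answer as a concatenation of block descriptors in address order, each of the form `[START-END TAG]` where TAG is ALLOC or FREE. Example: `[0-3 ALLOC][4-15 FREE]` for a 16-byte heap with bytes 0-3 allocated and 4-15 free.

Answer: [0-3 ALLOC][4-12 FREE][13-21 ALLOC][22-31 FREE]

Derivation:
Op 1: a = malloc(4) -> a = 0; heap: [0-3 ALLOC][4-31 FREE]
Op 2: a = realloc(a, 13) -> a = 0; heap: [0-12 ALLOC][13-31 FREE]
Op 3: b = malloc(9) -> b = 13; heap: [0-12 ALLOC][13-21 ALLOC][22-31 FREE]
Op 4: free(a) -> (freed a); heap: [0-12 FREE][13-21 ALLOC][22-31 FREE]
Op 5: c = malloc(4) -> c = 0; heap: [0-3 ALLOC][4-12 FREE][13-21 ALLOC][22-31 FREE]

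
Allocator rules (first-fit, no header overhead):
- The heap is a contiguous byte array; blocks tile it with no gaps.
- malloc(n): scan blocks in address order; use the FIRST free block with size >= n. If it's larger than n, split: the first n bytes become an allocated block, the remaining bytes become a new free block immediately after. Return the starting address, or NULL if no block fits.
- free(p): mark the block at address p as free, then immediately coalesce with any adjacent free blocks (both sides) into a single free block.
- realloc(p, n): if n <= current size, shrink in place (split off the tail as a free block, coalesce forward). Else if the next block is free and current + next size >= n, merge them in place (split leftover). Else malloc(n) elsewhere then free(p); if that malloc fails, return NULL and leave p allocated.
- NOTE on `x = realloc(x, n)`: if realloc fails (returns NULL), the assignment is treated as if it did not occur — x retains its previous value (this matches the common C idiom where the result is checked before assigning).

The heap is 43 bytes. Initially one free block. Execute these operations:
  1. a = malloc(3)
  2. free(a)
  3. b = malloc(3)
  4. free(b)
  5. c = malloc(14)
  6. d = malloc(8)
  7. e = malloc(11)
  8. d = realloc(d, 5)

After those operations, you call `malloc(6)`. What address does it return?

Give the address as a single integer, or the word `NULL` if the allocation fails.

Op 1: a = malloc(3) -> a = 0; heap: [0-2 ALLOC][3-42 FREE]
Op 2: free(a) -> (freed a); heap: [0-42 FREE]
Op 3: b = malloc(3) -> b = 0; heap: [0-2 ALLOC][3-42 FREE]
Op 4: free(b) -> (freed b); heap: [0-42 FREE]
Op 5: c = malloc(14) -> c = 0; heap: [0-13 ALLOC][14-42 FREE]
Op 6: d = malloc(8) -> d = 14; heap: [0-13 ALLOC][14-21 ALLOC][22-42 FREE]
Op 7: e = malloc(11) -> e = 22; heap: [0-13 ALLOC][14-21 ALLOC][22-32 ALLOC][33-42 FREE]
Op 8: d = realloc(d, 5) -> d = 14; heap: [0-13 ALLOC][14-18 ALLOC][19-21 FREE][22-32 ALLOC][33-42 FREE]
malloc(6): first-fit scan over [0-13 ALLOC][14-18 ALLOC][19-21 FREE][22-32 ALLOC][33-42 FREE] -> 33

Answer: 33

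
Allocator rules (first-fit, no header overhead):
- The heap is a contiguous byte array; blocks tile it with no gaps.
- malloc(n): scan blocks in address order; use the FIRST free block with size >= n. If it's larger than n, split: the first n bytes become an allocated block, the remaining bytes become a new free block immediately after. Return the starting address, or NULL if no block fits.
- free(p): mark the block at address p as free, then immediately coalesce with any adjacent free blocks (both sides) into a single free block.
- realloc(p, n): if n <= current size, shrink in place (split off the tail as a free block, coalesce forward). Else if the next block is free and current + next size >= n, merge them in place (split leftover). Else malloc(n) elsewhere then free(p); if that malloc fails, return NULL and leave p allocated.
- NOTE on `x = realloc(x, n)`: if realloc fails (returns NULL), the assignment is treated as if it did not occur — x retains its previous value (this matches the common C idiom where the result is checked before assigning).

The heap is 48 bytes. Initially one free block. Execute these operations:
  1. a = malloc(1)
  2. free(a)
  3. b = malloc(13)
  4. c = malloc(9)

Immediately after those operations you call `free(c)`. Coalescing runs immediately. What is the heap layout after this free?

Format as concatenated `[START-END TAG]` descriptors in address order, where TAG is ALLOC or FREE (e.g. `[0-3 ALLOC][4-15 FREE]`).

Op 1: a = malloc(1) -> a = 0; heap: [0-0 ALLOC][1-47 FREE]
Op 2: free(a) -> (freed a); heap: [0-47 FREE]
Op 3: b = malloc(13) -> b = 0; heap: [0-12 ALLOC][13-47 FREE]
Op 4: c = malloc(9) -> c = 13; heap: [0-12 ALLOC][13-21 ALLOC][22-47 FREE]
free(c): c = 13 -> block [13-21 ALLOC]; mark free, coalesce with adjacent free neighbors -> [0-12 ALLOC][13-47 FREE]

Answer: [0-12 ALLOC][13-47 FREE]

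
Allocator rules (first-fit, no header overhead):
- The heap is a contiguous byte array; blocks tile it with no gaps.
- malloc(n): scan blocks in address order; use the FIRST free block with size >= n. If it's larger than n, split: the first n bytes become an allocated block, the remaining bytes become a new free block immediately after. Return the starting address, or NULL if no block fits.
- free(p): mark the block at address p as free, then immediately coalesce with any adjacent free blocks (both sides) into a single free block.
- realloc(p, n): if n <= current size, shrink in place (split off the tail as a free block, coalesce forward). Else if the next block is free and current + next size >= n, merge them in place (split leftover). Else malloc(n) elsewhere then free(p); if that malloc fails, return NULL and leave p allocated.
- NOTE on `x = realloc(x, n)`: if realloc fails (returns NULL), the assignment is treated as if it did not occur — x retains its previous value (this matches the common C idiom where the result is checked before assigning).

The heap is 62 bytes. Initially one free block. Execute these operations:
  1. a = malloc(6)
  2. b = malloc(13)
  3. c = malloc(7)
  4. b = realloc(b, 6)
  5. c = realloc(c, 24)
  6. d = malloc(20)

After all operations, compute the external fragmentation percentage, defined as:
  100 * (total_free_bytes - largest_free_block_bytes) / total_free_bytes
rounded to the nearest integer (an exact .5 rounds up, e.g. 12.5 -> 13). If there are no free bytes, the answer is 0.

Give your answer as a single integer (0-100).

Answer: 27

Derivation:
Op 1: a = malloc(6) -> a = 0; heap: [0-5 ALLOC][6-61 FREE]
Op 2: b = malloc(13) -> b = 6; heap: [0-5 ALLOC][6-18 ALLOC][19-61 FREE]
Op 3: c = malloc(7) -> c = 19; heap: [0-5 ALLOC][6-18 ALLOC][19-25 ALLOC][26-61 FREE]
Op 4: b = realloc(b, 6) -> b = 6; heap: [0-5 ALLOC][6-11 ALLOC][12-18 FREE][19-25 ALLOC][26-61 FREE]
Op 5: c = realloc(c, 24) -> c = 19; heap: [0-5 ALLOC][6-11 ALLOC][12-18 FREE][19-42 ALLOC][43-61 FREE]
Op 6: d = malloc(20) -> d = NULL; heap: [0-5 ALLOC][6-11 ALLOC][12-18 FREE][19-42 ALLOC][43-61 FREE]
Free blocks: [7 19] total_free=26 largest=19 -> 100*(26-19)/26 = 700/26 ≈ 26.923 -> rounds to 27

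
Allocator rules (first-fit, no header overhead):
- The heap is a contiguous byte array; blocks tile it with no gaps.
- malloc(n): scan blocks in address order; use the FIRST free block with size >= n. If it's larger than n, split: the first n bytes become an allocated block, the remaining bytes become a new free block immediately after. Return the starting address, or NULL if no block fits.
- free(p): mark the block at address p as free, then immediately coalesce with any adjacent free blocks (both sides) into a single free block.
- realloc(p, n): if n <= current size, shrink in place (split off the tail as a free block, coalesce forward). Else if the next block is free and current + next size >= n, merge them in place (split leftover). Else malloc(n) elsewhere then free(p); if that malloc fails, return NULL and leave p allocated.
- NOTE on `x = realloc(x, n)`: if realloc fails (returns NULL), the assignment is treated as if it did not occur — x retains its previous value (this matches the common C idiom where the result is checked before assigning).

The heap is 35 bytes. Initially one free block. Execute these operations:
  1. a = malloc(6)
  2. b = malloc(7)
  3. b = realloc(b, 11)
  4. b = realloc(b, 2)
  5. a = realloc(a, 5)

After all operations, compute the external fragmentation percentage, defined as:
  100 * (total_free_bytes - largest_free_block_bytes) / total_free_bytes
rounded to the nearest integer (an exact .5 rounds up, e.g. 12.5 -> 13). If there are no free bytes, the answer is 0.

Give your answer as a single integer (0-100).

Answer: 4

Derivation:
Op 1: a = malloc(6) -> a = 0; heap: [0-5 ALLOC][6-34 FREE]
Op 2: b = malloc(7) -> b = 6; heap: [0-5 ALLOC][6-12 ALLOC][13-34 FREE]
Op 3: b = realloc(b, 11) -> b = 6; heap: [0-5 ALLOC][6-16 ALLOC][17-34 FREE]
Op 4: b = realloc(b, 2) -> b = 6; heap: [0-5 ALLOC][6-7 ALLOC][8-34 FREE]
Op 5: a = realloc(a, 5) -> a = 0; heap: [0-4 ALLOC][5-5 FREE][6-7 ALLOC][8-34 FREE]
Free blocks: [1 27] total_free=28 largest=27 -> 100*(28-27)/28 = 100/28 ≈ 3.571 -> rounds to 4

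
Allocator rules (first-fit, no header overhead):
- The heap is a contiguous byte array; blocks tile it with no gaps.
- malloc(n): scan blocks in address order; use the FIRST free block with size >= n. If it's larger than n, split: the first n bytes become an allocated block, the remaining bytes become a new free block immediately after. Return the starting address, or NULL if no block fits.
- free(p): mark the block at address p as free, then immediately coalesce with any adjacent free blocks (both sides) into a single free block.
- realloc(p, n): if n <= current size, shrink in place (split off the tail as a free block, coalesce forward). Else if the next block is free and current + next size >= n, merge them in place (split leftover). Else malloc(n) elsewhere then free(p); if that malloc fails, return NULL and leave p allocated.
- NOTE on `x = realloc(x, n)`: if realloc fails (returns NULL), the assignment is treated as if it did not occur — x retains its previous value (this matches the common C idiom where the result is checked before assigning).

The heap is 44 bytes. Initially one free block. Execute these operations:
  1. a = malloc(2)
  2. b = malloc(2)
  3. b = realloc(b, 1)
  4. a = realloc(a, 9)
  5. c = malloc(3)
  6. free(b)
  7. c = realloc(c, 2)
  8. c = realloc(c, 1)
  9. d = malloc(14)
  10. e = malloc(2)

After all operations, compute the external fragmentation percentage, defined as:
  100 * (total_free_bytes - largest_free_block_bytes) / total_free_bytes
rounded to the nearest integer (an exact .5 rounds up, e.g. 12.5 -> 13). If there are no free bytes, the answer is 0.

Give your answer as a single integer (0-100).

Answer: 6

Derivation:
Op 1: a = malloc(2) -> a = 0; heap: [0-1 ALLOC][2-43 FREE]
Op 2: b = malloc(2) -> b = 2; heap: [0-1 ALLOC][2-3 ALLOC][4-43 FREE]
Op 3: b = realloc(b, 1) -> b = 2; heap: [0-1 ALLOC][2-2 ALLOC][3-43 FREE]
Op 4: a = realloc(a, 9) -> a = 3; heap: [0-1 FREE][2-2 ALLOC][3-11 ALLOC][12-43 FREE]
Op 5: c = malloc(3) -> c = 12; heap: [0-1 FREE][2-2 ALLOC][3-11 ALLOC][12-14 ALLOC][15-43 FREE]
Op 6: free(b) -> (freed b); heap: [0-2 FREE][3-11 ALLOC][12-14 ALLOC][15-43 FREE]
Op 7: c = realloc(c, 2) -> c = 12; heap: [0-2 FREE][3-11 ALLOC][12-13 ALLOC][14-43 FREE]
Op 8: c = realloc(c, 1) -> c = 12; heap: [0-2 FREE][3-11 ALLOC][12-12 ALLOC][13-43 FREE]
Op 9: d = malloc(14) -> d = 13; heap: [0-2 FREE][3-11 ALLOC][12-12 ALLOC][13-26 ALLOC][27-43 FREE]
Op 10: e = malloc(2) -> e = 0; heap: [0-1 ALLOC][2-2 FREE][3-11 ALLOC][12-12 ALLOC][13-26 ALLOC][27-43 FREE]
Free blocks: [1 17] total_free=18 largest=17 -> 100*(18-17)/18 = 100/18 ≈ 5.556 -> rounds to 6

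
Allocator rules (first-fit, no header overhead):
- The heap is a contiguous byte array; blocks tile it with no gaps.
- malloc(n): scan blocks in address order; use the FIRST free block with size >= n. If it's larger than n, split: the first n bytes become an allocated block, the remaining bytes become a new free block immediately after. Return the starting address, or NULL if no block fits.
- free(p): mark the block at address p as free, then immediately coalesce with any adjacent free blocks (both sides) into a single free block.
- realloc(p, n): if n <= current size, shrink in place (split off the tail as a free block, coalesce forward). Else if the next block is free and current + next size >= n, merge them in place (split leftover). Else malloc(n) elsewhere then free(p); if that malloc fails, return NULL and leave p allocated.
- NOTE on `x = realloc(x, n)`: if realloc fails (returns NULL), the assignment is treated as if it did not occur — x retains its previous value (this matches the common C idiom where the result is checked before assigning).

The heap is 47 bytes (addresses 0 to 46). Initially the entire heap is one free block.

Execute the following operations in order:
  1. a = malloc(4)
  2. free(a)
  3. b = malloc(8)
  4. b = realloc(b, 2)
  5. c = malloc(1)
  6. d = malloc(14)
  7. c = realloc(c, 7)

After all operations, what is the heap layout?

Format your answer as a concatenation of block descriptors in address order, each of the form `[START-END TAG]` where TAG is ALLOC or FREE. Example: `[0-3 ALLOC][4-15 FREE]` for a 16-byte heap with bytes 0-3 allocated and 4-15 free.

Op 1: a = malloc(4) -> a = 0; heap: [0-3 ALLOC][4-46 FREE]
Op 2: free(a) -> (freed a); heap: [0-46 FREE]
Op 3: b = malloc(8) -> b = 0; heap: [0-7 ALLOC][8-46 FREE]
Op 4: b = realloc(b, 2) -> b = 0; heap: [0-1 ALLOC][2-46 FREE]
Op 5: c = malloc(1) -> c = 2; heap: [0-1 ALLOC][2-2 ALLOC][3-46 FREE]
Op 6: d = malloc(14) -> d = 3; heap: [0-1 ALLOC][2-2 ALLOC][3-16 ALLOC][17-46 FREE]
Op 7: c = realloc(c, 7) -> c = 17; heap: [0-1 ALLOC][2-2 FREE][3-16 ALLOC][17-23 ALLOC][24-46 FREE]

Answer: [0-1 ALLOC][2-2 FREE][3-16 ALLOC][17-23 ALLOC][24-46 FREE]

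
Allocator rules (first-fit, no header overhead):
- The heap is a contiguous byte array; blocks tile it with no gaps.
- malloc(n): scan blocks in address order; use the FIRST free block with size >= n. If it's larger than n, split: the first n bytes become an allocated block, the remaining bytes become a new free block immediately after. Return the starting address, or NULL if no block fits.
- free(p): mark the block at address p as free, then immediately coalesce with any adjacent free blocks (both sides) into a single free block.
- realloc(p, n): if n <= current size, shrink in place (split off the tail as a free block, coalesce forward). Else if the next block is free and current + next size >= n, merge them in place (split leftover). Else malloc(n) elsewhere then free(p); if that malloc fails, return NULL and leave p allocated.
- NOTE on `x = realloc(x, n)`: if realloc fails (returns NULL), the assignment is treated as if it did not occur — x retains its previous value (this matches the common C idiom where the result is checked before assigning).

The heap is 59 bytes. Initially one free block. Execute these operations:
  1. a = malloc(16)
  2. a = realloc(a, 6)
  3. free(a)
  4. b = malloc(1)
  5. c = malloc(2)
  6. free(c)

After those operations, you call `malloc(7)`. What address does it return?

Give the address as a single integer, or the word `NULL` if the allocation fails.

Answer: 1

Derivation:
Op 1: a = malloc(16) -> a = 0; heap: [0-15 ALLOC][16-58 FREE]
Op 2: a = realloc(a, 6) -> a = 0; heap: [0-5 ALLOC][6-58 FREE]
Op 3: free(a) -> (freed a); heap: [0-58 FREE]
Op 4: b = malloc(1) -> b = 0; heap: [0-0 ALLOC][1-58 FREE]
Op 5: c = malloc(2) -> c = 1; heap: [0-0 ALLOC][1-2 ALLOC][3-58 FREE]
Op 6: free(c) -> (freed c); heap: [0-0 ALLOC][1-58 FREE]
malloc(7): first-fit scan over [0-0 ALLOC][1-58 FREE] -> 1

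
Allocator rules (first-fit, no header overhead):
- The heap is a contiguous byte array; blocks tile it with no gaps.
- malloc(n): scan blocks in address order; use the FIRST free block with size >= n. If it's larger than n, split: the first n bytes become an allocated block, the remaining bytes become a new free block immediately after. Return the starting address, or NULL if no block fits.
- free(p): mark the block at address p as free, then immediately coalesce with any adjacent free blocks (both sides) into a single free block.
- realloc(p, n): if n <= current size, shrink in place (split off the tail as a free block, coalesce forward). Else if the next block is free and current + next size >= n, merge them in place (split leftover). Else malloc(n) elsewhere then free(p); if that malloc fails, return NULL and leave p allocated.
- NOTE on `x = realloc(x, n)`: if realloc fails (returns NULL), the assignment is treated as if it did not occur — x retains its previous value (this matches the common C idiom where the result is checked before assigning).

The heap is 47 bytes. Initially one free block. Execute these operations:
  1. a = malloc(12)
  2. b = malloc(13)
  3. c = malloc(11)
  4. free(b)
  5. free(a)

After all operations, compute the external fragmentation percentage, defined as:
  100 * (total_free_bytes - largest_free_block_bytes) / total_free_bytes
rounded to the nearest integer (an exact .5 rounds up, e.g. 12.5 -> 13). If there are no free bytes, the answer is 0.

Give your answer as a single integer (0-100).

Op 1: a = malloc(12) -> a = 0; heap: [0-11 ALLOC][12-46 FREE]
Op 2: b = malloc(13) -> b = 12; heap: [0-11 ALLOC][12-24 ALLOC][25-46 FREE]
Op 3: c = malloc(11) -> c = 25; heap: [0-11 ALLOC][12-24 ALLOC][25-35 ALLOC][36-46 FREE]
Op 4: free(b) -> (freed b); heap: [0-11 ALLOC][12-24 FREE][25-35 ALLOC][36-46 FREE]
Op 5: free(a) -> (freed a); heap: [0-24 FREE][25-35 ALLOC][36-46 FREE]
Free blocks: [25 11] total_free=36 largest=25 -> 100*(36-25)/36 = 1100/36 ≈ 30.556 -> rounds to 31

Answer: 31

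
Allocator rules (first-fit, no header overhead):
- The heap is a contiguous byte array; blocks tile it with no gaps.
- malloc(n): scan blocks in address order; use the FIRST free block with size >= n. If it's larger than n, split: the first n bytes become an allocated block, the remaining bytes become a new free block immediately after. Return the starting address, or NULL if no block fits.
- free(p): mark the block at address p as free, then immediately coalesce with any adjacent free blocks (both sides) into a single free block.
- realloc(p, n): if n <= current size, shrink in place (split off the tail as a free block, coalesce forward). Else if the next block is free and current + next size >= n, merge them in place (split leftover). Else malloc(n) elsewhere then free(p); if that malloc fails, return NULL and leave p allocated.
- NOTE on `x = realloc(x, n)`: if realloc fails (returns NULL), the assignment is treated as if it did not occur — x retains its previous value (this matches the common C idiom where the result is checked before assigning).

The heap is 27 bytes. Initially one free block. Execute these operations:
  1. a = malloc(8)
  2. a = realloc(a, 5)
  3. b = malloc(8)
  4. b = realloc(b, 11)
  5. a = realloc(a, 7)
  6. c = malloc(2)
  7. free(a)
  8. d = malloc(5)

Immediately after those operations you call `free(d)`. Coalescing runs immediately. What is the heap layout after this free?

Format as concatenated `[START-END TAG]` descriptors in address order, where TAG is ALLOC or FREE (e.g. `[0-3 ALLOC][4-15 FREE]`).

Op 1: a = malloc(8) -> a = 0; heap: [0-7 ALLOC][8-26 FREE]
Op 2: a = realloc(a, 5) -> a = 0; heap: [0-4 ALLOC][5-26 FREE]
Op 3: b = malloc(8) -> b = 5; heap: [0-4 ALLOC][5-12 ALLOC][13-26 FREE]
Op 4: b = realloc(b, 11) -> b = 5; heap: [0-4 ALLOC][5-15 ALLOC][16-26 FREE]
Op 5: a = realloc(a, 7) -> a = 16; heap: [0-4 FREE][5-15 ALLOC][16-22 ALLOC][23-26 FREE]
Op 6: c = malloc(2) -> c = 0; heap: [0-1 ALLOC][2-4 FREE][5-15 ALLOC][16-22 ALLOC][23-26 FREE]
Op 7: free(a) -> (freed a); heap: [0-1 ALLOC][2-4 FREE][5-15 ALLOC][16-26 FREE]
Op 8: d = malloc(5) -> d = 16; heap: [0-1 ALLOC][2-4 FREE][5-15 ALLOC][16-20 ALLOC][21-26 FREE]
free(d): d = 16 -> block [16-20 ALLOC]; mark free, coalesce with adjacent free neighbors -> [0-1 ALLOC][2-4 FREE][5-15 ALLOC][16-26 FREE]

Answer: [0-1 ALLOC][2-4 FREE][5-15 ALLOC][16-26 FREE]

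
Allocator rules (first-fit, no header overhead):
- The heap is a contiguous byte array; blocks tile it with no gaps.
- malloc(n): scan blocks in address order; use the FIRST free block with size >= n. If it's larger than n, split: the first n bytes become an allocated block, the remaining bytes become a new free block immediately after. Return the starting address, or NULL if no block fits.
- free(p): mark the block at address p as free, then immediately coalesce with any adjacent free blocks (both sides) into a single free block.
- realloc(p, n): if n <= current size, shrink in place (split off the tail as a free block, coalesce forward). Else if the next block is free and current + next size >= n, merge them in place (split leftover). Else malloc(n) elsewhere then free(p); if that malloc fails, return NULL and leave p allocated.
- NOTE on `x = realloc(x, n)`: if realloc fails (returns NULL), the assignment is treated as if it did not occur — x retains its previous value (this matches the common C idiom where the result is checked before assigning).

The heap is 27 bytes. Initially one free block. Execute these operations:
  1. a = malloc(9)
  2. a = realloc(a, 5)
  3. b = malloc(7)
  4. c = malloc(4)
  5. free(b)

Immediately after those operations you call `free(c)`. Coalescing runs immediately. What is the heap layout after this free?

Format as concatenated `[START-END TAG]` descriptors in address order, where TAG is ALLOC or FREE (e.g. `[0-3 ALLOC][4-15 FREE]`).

Answer: [0-4 ALLOC][5-26 FREE]

Derivation:
Op 1: a = malloc(9) -> a = 0; heap: [0-8 ALLOC][9-26 FREE]
Op 2: a = realloc(a, 5) -> a = 0; heap: [0-4 ALLOC][5-26 FREE]
Op 3: b = malloc(7) -> b = 5; heap: [0-4 ALLOC][5-11 ALLOC][12-26 FREE]
Op 4: c = malloc(4) -> c = 12; heap: [0-4 ALLOC][5-11 ALLOC][12-15 ALLOC][16-26 FREE]
Op 5: free(b) -> (freed b); heap: [0-4 ALLOC][5-11 FREE][12-15 ALLOC][16-26 FREE]
free(c): c = 12 -> block [12-15 ALLOC]; mark free, coalesce with adjacent free neighbors -> [0-4 ALLOC][5-26 FREE]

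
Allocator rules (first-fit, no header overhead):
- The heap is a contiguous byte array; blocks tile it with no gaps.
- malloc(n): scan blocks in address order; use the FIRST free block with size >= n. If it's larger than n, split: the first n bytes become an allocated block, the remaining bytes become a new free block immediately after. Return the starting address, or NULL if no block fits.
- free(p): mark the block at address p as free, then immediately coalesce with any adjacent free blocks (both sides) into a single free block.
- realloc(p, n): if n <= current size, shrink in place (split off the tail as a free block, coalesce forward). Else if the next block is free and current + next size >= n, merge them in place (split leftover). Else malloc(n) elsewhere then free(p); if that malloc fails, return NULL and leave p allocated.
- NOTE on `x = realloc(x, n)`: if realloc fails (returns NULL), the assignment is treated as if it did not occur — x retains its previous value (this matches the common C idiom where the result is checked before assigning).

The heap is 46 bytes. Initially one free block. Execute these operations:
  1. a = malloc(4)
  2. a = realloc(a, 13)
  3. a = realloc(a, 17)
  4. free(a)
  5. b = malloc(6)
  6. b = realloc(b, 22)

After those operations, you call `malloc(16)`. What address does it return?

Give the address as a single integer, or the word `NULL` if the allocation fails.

Op 1: a = malloc(4) -> a = 0; heap: [0-3 ALLOC][4-45 FREE]
Op 2: a = realloc(a, 13) -> a = 0; heap: [0-12 ALLOC][13-45 FREE]
Op 3: a = realloc(a, 17) -> a = 0; heap: [0-16 ALLOC][17-45 FREE]
Op 4: free(a) -> (freed a); heap: [0-45 FREE]
Op 5: b = malloc(6) -> b = 0; heap: [0-5 ALLOC][6-45 FREE]
Op 6: b = realloc(b, 22) -> b = 0; heap: [0-21 ALLOC][22-45 FREE]
malloc(16): first-fit scan over [0-21 ALLOC][22-45 FREE] -> 22

Answer: 22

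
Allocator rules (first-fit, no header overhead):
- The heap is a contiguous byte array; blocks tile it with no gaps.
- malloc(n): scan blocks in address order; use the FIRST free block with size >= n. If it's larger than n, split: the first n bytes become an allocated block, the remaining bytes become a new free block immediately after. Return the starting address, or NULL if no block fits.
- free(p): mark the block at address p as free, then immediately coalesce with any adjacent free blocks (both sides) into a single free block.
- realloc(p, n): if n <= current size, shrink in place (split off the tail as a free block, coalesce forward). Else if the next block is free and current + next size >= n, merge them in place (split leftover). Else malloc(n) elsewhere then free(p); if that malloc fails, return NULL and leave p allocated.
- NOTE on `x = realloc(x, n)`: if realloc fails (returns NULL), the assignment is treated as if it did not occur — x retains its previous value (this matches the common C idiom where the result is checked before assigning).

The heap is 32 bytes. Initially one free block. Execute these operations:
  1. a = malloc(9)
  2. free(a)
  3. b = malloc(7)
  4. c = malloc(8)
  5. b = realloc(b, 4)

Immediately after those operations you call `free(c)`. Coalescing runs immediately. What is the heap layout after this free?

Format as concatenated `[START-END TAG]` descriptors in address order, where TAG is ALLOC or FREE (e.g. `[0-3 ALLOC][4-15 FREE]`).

Op 1: a = malloc(9) -> a = 0; heap: [0-8 ALLOC][9-31 FREE]
Op 2: free(a) -> (freed a); heap: [0-31 FREE]
Op 3: b = malloc(7) -> b = 0; heap: [0-6 ALLOC][7-31 FREE]
Op 4: c = malloc(8) -> c = 7; heap: [0-6 ALLOC][7-14 ALLOC][15-31 FREE]
Op 5: b = realloc(b, 4) -> b = 0; heap: [0-3 ALLOC][4-6 FREE][7-14 ALLOC][15-31 FREE]
free(c): c = 7 -> block [7-14 ALLOC]; mark free, coalesce with adjacent free neighbors -> [0-3 ALLOC][4-31 FREE]

Answer: [0-3 ALLOC][4-31 FREE]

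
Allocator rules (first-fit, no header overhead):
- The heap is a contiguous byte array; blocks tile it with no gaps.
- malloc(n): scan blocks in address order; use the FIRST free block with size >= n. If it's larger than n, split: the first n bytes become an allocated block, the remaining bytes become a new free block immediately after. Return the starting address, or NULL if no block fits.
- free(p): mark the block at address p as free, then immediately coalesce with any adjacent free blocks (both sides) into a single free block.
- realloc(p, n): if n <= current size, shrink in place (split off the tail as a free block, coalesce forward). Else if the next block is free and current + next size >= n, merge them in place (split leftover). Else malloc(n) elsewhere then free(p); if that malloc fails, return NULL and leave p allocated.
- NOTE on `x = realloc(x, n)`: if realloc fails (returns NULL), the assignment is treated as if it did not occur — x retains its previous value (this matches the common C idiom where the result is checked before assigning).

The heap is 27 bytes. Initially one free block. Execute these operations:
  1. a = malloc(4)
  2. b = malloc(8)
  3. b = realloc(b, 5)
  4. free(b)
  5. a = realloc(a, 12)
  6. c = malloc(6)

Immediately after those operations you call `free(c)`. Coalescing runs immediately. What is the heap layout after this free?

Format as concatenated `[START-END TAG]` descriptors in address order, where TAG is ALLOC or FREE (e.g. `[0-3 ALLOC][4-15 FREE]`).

Op 1: a = malloc(4) -> a = 0; heap: [0-3 ALLOC][4-26 FREE]
Op 2: b = malloc(8) -> b = 4; heap: [0-3 ALLOC][4-11 ALLOC][12-26 FREE]
Op 3: b = realloc(b, 5) -> b = 4; heap: [0-3 ALLOC][4-8 ALLOC][9-26 FREE]
Op 4: free(b) -> (freed b); heap: [0-3 ALLOC][4-26 FREE]
Op 5: a = realloc(a, 12) -> a = 0; heap: [0-11 ALLOC][12-26 FREE]
Op 6: c = malloc(6) -> c = 12; heap: [0-11 ALLOC][12-17 ALLOC][18-26 FREE]
free(c): c = 12 -> block [12-17 ALLOC]; mark free, coalesce with adjacent free neighbors -> [0-11 ALLOC][12-26 FREE]

Answer: [0-11 ALLOC][12-26 FREE]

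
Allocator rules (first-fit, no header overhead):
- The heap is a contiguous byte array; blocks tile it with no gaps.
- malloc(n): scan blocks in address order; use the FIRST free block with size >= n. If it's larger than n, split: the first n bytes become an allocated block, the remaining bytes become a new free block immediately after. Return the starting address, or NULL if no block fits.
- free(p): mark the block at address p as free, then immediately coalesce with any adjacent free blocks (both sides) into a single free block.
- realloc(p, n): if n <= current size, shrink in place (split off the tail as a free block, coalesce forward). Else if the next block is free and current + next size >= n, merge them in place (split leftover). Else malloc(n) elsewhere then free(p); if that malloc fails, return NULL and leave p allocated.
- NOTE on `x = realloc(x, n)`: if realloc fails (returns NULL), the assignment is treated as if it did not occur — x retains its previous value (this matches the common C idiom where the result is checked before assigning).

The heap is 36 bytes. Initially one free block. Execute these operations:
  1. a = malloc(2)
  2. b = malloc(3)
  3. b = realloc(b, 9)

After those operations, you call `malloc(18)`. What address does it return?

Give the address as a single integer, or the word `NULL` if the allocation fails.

Op 1: a = malloc(2) -> a = 0; heap: [0-1 ALLOC][2-35 FREE]
Op 2: b = malloc(3) -> b = 2; heap: [0-1 ALLOC][2-4 ALLOC][5-35 FREE]
Op 3: b = realloc(b, 9) -> b = 2; heap: [0-1 ALLOC][2-10 ALLOC][11-35 FREE]
malloc(18): first-fit scan over [0-1 ALLOC][2-10 ALLOC][11-35 FREE] -> 11

Answer: 11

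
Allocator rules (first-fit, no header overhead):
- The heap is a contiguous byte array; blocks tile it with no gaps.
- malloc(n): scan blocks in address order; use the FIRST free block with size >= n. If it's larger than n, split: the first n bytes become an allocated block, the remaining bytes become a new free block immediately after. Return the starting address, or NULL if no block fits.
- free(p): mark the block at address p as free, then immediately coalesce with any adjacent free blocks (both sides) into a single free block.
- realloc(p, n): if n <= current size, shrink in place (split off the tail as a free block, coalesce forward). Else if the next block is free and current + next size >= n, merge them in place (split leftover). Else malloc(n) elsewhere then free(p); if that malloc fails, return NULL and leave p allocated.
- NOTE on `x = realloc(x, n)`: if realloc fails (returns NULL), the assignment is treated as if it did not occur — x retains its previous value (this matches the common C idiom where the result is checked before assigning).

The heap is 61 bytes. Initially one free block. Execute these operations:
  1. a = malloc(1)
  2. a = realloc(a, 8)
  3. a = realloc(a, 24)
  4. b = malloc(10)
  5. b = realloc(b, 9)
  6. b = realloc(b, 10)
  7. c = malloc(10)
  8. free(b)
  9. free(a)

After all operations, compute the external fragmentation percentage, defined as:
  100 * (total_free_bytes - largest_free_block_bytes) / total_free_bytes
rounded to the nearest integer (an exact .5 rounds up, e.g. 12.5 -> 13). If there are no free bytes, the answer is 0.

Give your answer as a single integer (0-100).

Answer: 33

Derivation:
Op 1: a = malloc(1) -> a = 0; heap: [0-0 ALLOC][1-60 FREE]
Op 2: a = realloc(a, 8) -> a = 0; heap: [0-7 ALLOC][8-60 FREE]
Op 3: a = realloc(a, 24) -> a = 0; heap: [0-23 ALLOC][24-60 FREE]
Op 4: b = malloc(10) -> b = 24; heap: [0-23 ALLOC][24-33 ALLOC][34-60 FREE]
Op 5: b = realloc(b, 9) -> b = 24; heap: [0-23 ALLOC][24-32 ALLOC][33-60 FREE]
Op 6: b = realloc(b, 10) -> b = 24; heap: [0-23 ALLOC][24-33 ALLOC][34-60 FREE]
Op 7: c = malloc(10) -> c = 34; heap: [0-23 ALLOC][24-33 ALLOC][34-43 ALLOC][44-60 FREE]
Op 8: free(b) -> (freed b); heap: [0-23 ALLOC][24-33 FREE][34-43 ALLOC][44-60 FREE]
Op 9: free(a) -> (freed a); heap: [0-33 FREE][34-43 ALLOC][44-60 FREE]
Free blocks: [34 17] total_free=51 largest=34 -> 100*(51-34)/51 = 1700/51 ≈ 33.333 -> rounds to 33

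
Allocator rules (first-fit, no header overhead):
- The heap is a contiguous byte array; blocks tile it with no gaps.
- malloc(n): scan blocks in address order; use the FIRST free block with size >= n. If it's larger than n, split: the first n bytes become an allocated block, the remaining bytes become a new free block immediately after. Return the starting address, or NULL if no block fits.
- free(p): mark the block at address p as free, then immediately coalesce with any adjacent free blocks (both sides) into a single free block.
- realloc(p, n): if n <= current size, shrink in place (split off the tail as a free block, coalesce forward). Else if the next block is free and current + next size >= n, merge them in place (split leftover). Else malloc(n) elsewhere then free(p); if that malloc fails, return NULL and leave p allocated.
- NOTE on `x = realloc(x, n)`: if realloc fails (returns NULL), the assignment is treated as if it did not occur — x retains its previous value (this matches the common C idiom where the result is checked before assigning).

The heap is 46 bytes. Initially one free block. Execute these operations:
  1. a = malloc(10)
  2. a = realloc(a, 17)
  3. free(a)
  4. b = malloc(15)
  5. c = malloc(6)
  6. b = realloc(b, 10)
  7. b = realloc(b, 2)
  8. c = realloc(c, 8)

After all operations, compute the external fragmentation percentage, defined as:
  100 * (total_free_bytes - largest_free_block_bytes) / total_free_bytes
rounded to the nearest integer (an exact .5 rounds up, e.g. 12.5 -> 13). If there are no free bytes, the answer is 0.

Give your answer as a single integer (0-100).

Answer: 36

Derivation:
Op 1: a = malloc(10) -> a = 0; heap: [0-9 ALLOC][10-45 FREE]
Op 2: a = realloc(a, 17) -> a = 0; heap: [0-16 ALLOC][17-45 FREE]
Op 3: free(a) -> (freed a); heap: [0-45 FREE]
Op 4: b = malloc(15) -> b = 0; heap: [0-14 ALLOC][15-45 FREE]
Op 5: c = malloc(6) -> c = 15; heap: [0-14 ALLOC][15-20 ALLOC][21-45 FREE]
Op 6: b = realloc(b, 10) -> b = 0; heap: [0-9 ALLOC][10-14 FREE][15-20 ALLOC][21-45 FREE]
Op 7: b = realloc(b, 2) -> b = 0; heap: [0-1 ALLOC][2-14 FREE][15-20 ALLOC][21-45 FREE]
Op 8: c = realloc(c, 8) -> c = 15; heap: [0-1 ALLOC][2-14 FREE][15-22 ALLOC][23-45 FREE]
Free blocks: [13 23] total_free=36 largest=23 -> 100*(36-23)/36 = 1300/36 ≈ 36.111 -> rounds to 36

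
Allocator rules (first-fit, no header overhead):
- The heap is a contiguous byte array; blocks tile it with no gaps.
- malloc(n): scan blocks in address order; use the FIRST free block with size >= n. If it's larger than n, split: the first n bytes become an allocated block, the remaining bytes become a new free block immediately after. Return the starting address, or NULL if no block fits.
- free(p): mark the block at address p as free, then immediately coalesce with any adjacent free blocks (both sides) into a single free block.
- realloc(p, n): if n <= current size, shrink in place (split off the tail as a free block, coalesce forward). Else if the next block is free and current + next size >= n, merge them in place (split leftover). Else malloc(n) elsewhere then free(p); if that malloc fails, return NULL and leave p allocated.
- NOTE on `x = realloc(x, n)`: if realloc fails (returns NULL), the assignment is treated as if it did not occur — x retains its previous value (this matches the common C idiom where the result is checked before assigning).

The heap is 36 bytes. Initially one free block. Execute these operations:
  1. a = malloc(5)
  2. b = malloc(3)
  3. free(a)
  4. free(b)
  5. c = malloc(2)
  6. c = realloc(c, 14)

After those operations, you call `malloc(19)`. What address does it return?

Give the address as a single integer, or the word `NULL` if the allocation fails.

Answer: 14

Derivation:
Op 1: a = malloc(5) -> a = 0; heap: [0-4 ALLOC][5-35 FREE]
Op 2: b = malloc(3) -> b = 5; heap: [0-4 ALLOC][5-7 ALLOC][8-35 FREE]
Op 3: free(a) -> (freed a); heap: [0-4 FREE][5-7 ALLOC][8-35 FREE]
Op 4: free(b) -> (freed b); heap: [0-35 FREE]
Op 5: c = malloc(2) -> c = 0; heap: [0-1 ALLOC][2-35 FREE]
Op 6: c = realloc(c, 14) -> c = 0; heap: [0-13 ALLOC][14-35 FREE]
malloc(19): first-fit scan over [0-13 ALLOC][14-35 FREE] -> 14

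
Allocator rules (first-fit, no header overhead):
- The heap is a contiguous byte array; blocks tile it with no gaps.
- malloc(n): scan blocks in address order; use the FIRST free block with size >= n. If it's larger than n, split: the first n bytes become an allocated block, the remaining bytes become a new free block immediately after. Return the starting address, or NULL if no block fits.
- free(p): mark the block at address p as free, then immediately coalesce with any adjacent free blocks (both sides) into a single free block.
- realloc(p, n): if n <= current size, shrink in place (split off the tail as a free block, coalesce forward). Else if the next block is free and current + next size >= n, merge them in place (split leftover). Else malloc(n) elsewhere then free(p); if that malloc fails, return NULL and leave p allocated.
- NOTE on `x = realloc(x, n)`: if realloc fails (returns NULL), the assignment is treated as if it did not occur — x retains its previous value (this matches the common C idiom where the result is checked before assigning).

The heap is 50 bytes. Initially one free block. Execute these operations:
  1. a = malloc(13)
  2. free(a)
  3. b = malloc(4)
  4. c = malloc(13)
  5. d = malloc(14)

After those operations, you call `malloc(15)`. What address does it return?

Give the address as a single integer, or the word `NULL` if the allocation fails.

Answer: 31

Derivation:
Op 1: a = malloc(13) -> a = 0; heap: [0-12 ALLOC][13-49 FREE]
Op 2: free(a) -> (freed a); heap: [0-49 FREE]
Op 3: b = malloc(4) -> b = 0; heap: [0-3 ALLOC][4-49 FREE]
Op 4: c = malloc(13) -> c = 4; heap: [0-3 ALLOC][4-16 ALLOC][17-49 FREE]
Op 5: d = malloc(14) -> d = 17; heap: [0-3 ALLOC][4-16 ALLOC][17-30 ALLOC][31-49 FREE]
malloc(15): first-fit scan over [0-3 ALLOC][4-16 ALLOC][17-30 ALLOC][31-49 FREE] -> 31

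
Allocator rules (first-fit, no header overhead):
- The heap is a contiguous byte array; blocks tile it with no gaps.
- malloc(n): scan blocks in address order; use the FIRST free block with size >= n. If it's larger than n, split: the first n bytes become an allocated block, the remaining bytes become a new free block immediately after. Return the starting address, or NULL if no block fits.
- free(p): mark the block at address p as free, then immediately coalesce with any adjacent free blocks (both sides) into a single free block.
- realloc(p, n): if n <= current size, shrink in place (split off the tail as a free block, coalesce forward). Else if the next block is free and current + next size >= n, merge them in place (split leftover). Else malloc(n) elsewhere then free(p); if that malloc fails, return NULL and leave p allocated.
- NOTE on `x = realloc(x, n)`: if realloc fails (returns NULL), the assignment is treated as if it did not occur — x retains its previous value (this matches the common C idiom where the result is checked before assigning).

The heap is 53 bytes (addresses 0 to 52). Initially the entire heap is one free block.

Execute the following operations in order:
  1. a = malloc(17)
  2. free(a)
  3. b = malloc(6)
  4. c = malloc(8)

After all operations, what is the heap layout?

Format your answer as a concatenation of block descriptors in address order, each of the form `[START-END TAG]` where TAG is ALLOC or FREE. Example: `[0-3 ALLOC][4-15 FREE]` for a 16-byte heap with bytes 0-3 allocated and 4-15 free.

Answer: [0-5 ALLOC][6-13 ALLOC][14-52 FREE]

Derivation:
Op 1: a = malloc(17) -> a = 0; heap: [0-16 ALLOC][17-52 FREE]
Op 2: free(a) -> (freed a); heap: [0-52 FREE]
Op 3: b = malloc(6) -> b = 0; heap: [0-5 ALLOC][6-52 FREE]
Op 4: c = malloc(8) -> c = 6; heap: [0-5 ALLOC][6-13 ALLOC][14-52 FREE]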